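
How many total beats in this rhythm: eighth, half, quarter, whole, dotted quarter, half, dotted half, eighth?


Step by step:
Beat values:
  eighth = 0.5 beats
  half = 2 beats
  quarter = 1 beat
  whole = 4 beats
  dotted quarter = 1.5 beats
  half = 2 beats
  dotted half = 3 beats
  eighth = 0.5 beats
Sum = 0.5 + 2 + 1 + 4 + 1.5 + 2 + 3 + 0.5
= 14.5 beats


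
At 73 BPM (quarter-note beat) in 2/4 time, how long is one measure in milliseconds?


Quarter-note beat duration = 60000 / 73 ms
Beats per measure (2/4) = 2
One measure = 2 × 60000 / 73 = 120000 / 73 ms
= 1643.8 ms


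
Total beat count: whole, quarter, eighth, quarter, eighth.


Solution.
Beat values:
  whole = 4 beats
  quarter = 1 beat
  eighth = 0.5 beats
  quarter = 1 beat
  eighth = 0.5 beats
Sum = 4 + 1 + 0.5 + 1 + 0.5
= 7 beats


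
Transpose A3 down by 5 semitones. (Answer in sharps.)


Working:
A3: chromatic position 9 in octave 3 → absolute = 3×12 + 9 = 45
Transpose down 5: 45 - 5 = 40
40 = 3×12 + 4 → E in octave 3
Result = E3


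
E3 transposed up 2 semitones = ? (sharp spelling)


E3: chromatic position 4 in octave 3 → absolute = 3×12 + 4 = 40
Transpose up 2: 40 + 2 = 42
42 = 3×12 + 6 → F# in octave 3
Result = F#3


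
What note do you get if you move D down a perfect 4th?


Working:
perfect 4th: 4 letter names, 5 semitones
Letter: D - 3 → A
Pitch: D - 5 semitones, spelled as an A → A
= A


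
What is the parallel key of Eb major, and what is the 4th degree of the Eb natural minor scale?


Solution.
Parallel keys share the same tonic but differ in mode
Eb major → parallel is Eb minor
Eb natural minor scale: Eb F Gb Ab Bb Cb Db
= Eb minor; 4th degree = Ab


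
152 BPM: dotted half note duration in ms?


Solution.
One quarter-note beat = 60000 / BPM = 60000 / 152 ms
Dotted half note = 3 × quarter note
Duration = 3 × 60000 / 152 = 180000 / 152
= 1184.2 ms


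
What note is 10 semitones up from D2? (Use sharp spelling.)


D2: chromatic position 2 in octave 2 → absolute = 2×12 + 2 = 26
Transpose up 10: 26 + 10 = 36
36 = 3×12 + 0 → C in octave 3
Result = C3


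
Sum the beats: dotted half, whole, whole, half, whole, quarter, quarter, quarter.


Working:
Beat values:
  dotted half = 3 beats
  whole = 4 beats
  whole = 4 beats
  half = 2 beats
  whole = 4 beats
  quarter = 1 beat
  quarter = 1 beat
  quarter = 1 beat
Sum = 3 + 4 + 4 + 2 + 4 + 1 + 1 + 1
= 20 beats


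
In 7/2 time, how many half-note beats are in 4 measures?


Reasoning:
Time signature 7/2: the bottom number 2 means the half note gets one count
The top number 7 means 7 half-note beats per measure
Total = 7 × 4 measures
= 28 half-note beats


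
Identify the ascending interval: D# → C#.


Letter names: D → C spans 7 letter names → a 7th
Semitones: D# → C# = 10 half-steps
A 7th of 10 semitones is a minor 7th
= minor 7th


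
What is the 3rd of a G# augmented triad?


Let's work it out.
Augmented triad = root + major 3rd (4 semitones) + augmented 5th (8 semitones)
A triad on G# stacks thirds, so the chord tones use letter names G-B-D
Root: G#
Major 3rd above G#: B#
Augmented 5th above G#: D##
The 3rd = B#


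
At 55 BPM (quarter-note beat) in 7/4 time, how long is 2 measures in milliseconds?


Step by step:
Quarter-note beat duration = 60000 / 55 ms
Beats per measure (7/4) = 7
One measure = 7 × 60000 / 55 = 420000 / 55 ms
2 measures = 2 × 420000 / 55 = 840000 / 55
= 15272.7 ms


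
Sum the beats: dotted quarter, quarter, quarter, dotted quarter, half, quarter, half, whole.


Solution.
Beat values:
  dotted quarter = 1.5 beats
  quarter = 1 beat
  quarter = 1 beat
  dotted quarter = 1.5 beats
  half = 2 beats
  quarter = 1 beat
  half = 2 beats
  whole = 4 beats
Sum = 1.5 + 1 + 1 + 1.5 + 2 + 1 + 2 + 4
= 14 beats


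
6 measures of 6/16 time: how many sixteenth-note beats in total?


Working:
Time signature 6/16: the bottom number 16 means the sixteenth note gets one count
The top number 6 means 6 sixteenth-note beats per measure
Total = 6 × 6 measures
= 36 sixteenth-note beats


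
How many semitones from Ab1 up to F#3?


Working:
Absolute semitone position = octave×12 + chromatic position
Ab1: 1×12 + 8 = 20
F#3: 3×12 + 6 = 42
Difference = 42 - 20 = 22
= 22 semitones


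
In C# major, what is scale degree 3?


Working:
Major scale pattern: W-W-H-W-W-W-H (2-2-1-2-2-2-1 semitones)
Starting from C#:
  C# + 2 semitones → D#
  D# + 2 semitones → E#
  E# + 1 semitone → F#
  F# + 2 semitones → G#
  G# + 2 semitones → A#
  A# + 2 semitones → B#
  B# + 1 semitone → C#
Scale: C# D# E# F# G# A# B#
Degree 3 = E#


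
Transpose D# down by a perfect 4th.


Step by step:
perfect 4th: 4 letter names, 5 semitones
Letter: D - 3 → A
Pitch: D# - 5 semitones, spelled as an A → A#
= A#


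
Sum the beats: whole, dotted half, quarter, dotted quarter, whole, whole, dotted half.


Solution.
Beat values:
  whole = 4 beats
  dotted half = 3 beats
  quarter = 1 beat
  dotted quarter = 1.5 beats
  whole = 4 beats
  whole = 4 beats
  dotted half = 3 beats
Sum = 4 + 3 + 1 + 1.5 + 4 + 4 + 3
= 20.5 beats


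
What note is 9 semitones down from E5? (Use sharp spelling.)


E5: chromatic position 4 in octave 5 → absolute = 5×12 + 4 = 64
Transpose down 9: 64 - 9 = 55
55 = 4×12 + 7 → G in octave 4
Result = G4


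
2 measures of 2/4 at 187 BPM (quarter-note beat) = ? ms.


Quarter-note beat duration = 60000 / 187 ms
Beats per measure (2/4) = 2
One measure = 2 × 60000 / 187 = 120000 / 187 ms
2 measures = 2 × 120000 / 187 = 240000 / 187
= 1283.4 ms


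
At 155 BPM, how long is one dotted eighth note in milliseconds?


One quarter-note beat = 60000 / BPM = 60000 / 155 ms
Dotted eighth note = 3/4 × quarter note
Duration = 3/4 × 60000 / 155 = 45000 / 155
= 290.3 ms


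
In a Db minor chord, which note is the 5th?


Reasoning:
Minor triad = root + minor 3rd (3 semitones) + perfect 5th (7 semitones)
A triad on Db stacks thirds, so the chord tones use letter names D-F-A
Root: Db
Minor 3rd above Db: Fb
Perfect 5th above Db: Ab
The 5th = Ab


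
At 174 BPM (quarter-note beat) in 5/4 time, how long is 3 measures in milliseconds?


Quarter-note beat duration = 60000 / 174 ms
Beats per measure (5/4) = 5
One measure = 5 × 60000 / 174 = 300000 / 174 ms
3 measures = 3 × 300000 / 174 = 900000 / 174
= 5172.4 ms


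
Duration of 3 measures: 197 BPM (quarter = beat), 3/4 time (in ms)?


Quarter-note beat duration = 60000 / 197 ms
Beats per measure (3/4) = 3
One measure = 3 × 60000 / 197 = 180000 / 197 ms
3 measures = 3 × 180000 / 197 = 540000 / 197
= 2741.1 ms


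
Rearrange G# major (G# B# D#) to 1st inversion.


Let's work it out.
Root position: G# B# D#
1st inversion: move root up an octave
Bass note: B#
Notes (bottom to top) = B# D# G#


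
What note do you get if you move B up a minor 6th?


Step by step:
minor 6th: 6 letter names, 8 semitones
Letter: B + 5 → G
Pitch: B + 8 semitones, spelled as a G → G
= G


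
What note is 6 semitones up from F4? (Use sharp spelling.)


Let's work it out.
F4: chromatic position 5 in octave 4 → absolute = 4×12 + 5 = 53
Transpose up 6: 53 + 6 = 59
59 = 4×12 + 11 → B in octave 4
Result = B4


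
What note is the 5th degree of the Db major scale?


Major scale pattern: W-W-H-W-W-W-H (2-2-1-2-2-2-1 semitones)
Starting from Db:
  Db + 2 semitones → Eb
  Eb + 2 semitones → F
  F + 1 semitone → Gb
  Gb + 2 semitones → Ab
  Ab + 2 semitones → Bb
  Bb + 2 semitones → C
  C + 1 semitone → Db
Scale: Db Eb F Gb Ab Bb C
Degree 5 = Ab


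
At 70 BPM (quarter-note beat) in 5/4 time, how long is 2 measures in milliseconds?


Solution.
Quarter-note beat duration = 60000 / 70 ms
Beats per measure (5/4) = 5
One measure = 5 × 60000 / 70 = 300000 / 70 ms
2 measures = 2 × 300000 / 70 = 600000 / 70
= 8571.4 ms


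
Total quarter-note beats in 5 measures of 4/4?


Time signature 4/4: the bottom number 4 means the quarter note gets one count
The top number 4 means 4 quarter-note beats per measure
Total = 4 × 5 measures
= 20 quarter-note beats


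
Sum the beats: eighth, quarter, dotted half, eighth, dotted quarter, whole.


Reasoning:
Beat values:
  eighth = 0.5 beats
  quarter = 1 beat
  dotted half = 3 beats
  eighth = 0.5 beats
  dotted quarter = 1.5 beats
  whole = 4 beats
Sum = 0.5 + 1 + 3 + 0.5 + 1.5 + 4
= 10.5 beats


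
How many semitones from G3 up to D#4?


Reasoning:
Absolute semitone position = octave×12 + chromatic position
G3: 3×12 + 7 = 43
D#4: 4×12 + 3 = 51
Difference = 51 - 43 = 8
= 8 semitones


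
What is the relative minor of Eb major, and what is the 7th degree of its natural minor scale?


The relative minor shares the major's key signature and starts on its 6th degree
6th degree = a major 6th above the tonic; a major 6th above Eb is C
→ relative minor of Eb major is C minor
C natural minor scale: C D Eb F G Ab Bb
= C minor; 7th degree = Bb


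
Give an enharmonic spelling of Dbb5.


Enharmonic notes sound the same pitch but are spelled with different letter names
Dbb and C name the same pitch class
= C5


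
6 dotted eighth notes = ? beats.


Let's work it out.
Base eighth note = 1/2 beats
Dot 1 adds half the previous value: +1/4
One dotted eighth = 1/2 + 1/4 = 3/4
6 of them = 6 × 3/4 = 9/2
= 9/2 beats


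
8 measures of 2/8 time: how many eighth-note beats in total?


Reasoning:
Time signature 2/8: the bottom number 8 means the eighth note gets one count
The top number 2 means 2 eighth-note beats per measure
Total = 2 × 8 measures
= 16 eighth-note beats


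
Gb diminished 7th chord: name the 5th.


Let's work it out.
Diminished 7th chord = root + minor 3rd + diminished 5th + diminished 7th
Seventh chords stack in thirds, so the letter names are G-B-D-F
Root: Gb
Minor 3rd above Gb: Bbb
Diminished 5th above Gb: Dbb
Diminished 7th above Gb: Fbb
The 5th = Dbb


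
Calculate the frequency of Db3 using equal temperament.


Reasoning:
f = 440 × 2^(n/12) where n = semitones from A4
Db3: -20 semitones from A4
f = 440 × 2^(-20/12)
f = 138.59 Hz


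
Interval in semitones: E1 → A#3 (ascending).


Let's work it out.
Absolute semitone position = octave×12 + chromatic position
E1: 1×12 + 4 = 16
A#3: 3×12 + 10 = 46
Difference = 46 - 16 = 30
= 30 semitones


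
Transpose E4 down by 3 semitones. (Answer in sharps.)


E4: chromatic position 4 in octave 4 → absolute = 4×12 + 4 = 52
Transpose down 3: 52 - 3 = 49
49 = 4×12 + 1 → C# in octave 4
Result = C#4


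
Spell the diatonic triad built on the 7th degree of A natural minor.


Reasoning:
A natural minor scale: A B C D E F G
Diatonic triad on degree 7 stacks scale notes 7, 2, 4: G B D
G→B = 4 semitones; G→D = 7 semitones → major triad
= G B D (major)


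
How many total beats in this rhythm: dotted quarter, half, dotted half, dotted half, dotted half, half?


Step by step:
Beat values:
  dotted quarter = 1.5 beats
  half = 2 beats
  dotted half = 3 beats
  dotted half = 3 beats
  dotted half = 3 beats
  half = 2 beats
Sum = 1.5 + 2 + 3 + 3 + 3 + 2
= 14.5 beats


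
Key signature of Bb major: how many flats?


Step by step:
Flat major keys: C(0), F(1), Bb(2), Eb(3), Ab(4), Db(5), Gb(6), Cb(7)
Bb major has 2 flats
Order of flats: Bb Eb Ab Db Gb Cb Fb → first 2: Bb, Eb
= 2 flats


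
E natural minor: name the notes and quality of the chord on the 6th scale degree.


E natural minor scale: E F# G A B C D
Diatonic triad on degree 6 stacks scale notes 6, 1, 3: C E G
C→E = 4 semitones; C→G = 7 semitones → major triad
= C E G (major)


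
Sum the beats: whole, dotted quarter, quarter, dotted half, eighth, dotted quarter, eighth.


Beat values:
  whole = 4 beats
  dotted quarter = 1.5 beats
  quarter = 1 beat
  dotted half = 3 beats
  eighth = 0.5 beats
  dotted quarter = 1.5 beats
  eighth = 0.5 beats
Sum = 4 + 1.5 + 1 + 3 + 0.5 + 1.5 + 0.5
= 12 beats


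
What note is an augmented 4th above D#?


A 4th spans 4 letter names, so from D we land on G
An augmented 4th = 6 semitones above D#
Spell G at that pitch: G##
= G##


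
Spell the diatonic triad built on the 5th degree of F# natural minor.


Step by step:
F# natural minor scale: F# G# A B C# D E
Diatonic triad on degree 5 stacks scale notes 5, 7, 2: C# E G#
C#→E = 3 semitones; C#→G# = 7 semitones → minor triad
= C# E G# (minor)


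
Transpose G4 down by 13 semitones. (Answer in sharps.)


Let's work it out.
G4: chromatic position 7 in octave 4 → absolute = 4×12 + 7 = 55
Transpose down 13: 55 - 13 = 42
42 = 3×12 + 6 → F# in octave 3
Result = F#3


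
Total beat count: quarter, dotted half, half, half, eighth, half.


Beat values:
  quarter = 1 beat
  dotted half = 3 beats
  half = 2 beats
  half = 2 beats
  eighth = 0.5 beats
  half = 2 beats
Sum = 1 + 3 + 2 + 2 + 0.5 + 2
= 10.5 beats


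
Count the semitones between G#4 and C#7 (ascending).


Solution.
Absolute semitone position = octave×12 + chromatic position
G#4: 4×12 + 8 = 56
C#7: 7×12 + 1 = 85
Difference = 85 - 56 = 29
= 29 semitones


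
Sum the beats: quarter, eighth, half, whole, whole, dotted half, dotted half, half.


Beat values:
  quarter = 1 beat
  eighth = 0.5 beats
  half = 2 beats
  whole = 4 beats
  whole = 4 beats
  dotted half = 3 beats
  dotted half = 3 beats
  half = 2 beats
Sum = 1 + 0.5 + 2 + 4 + 4 + 3 + 3 + 2
= 19.5 beats


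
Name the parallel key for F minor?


Solution.
Parallel keys share the same tonic but differ in mode
F minor → parallel is F major
= F major


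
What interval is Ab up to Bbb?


Letter names: A → B spans 2 letter names → a 2nd
Semitones: Ab → Bbb = 1 half-step
A 2nd of 1 semitone is a minor 2nd
= minor 2nd


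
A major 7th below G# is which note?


Step by step:
A 7th spans 7 letter names, so from G we land on A
A major 7th = 11 semitones below G#
Spell A at that pitch: A
= A


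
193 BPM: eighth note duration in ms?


One quarter-note beat = 60000 / BPM = 60000 / 193 ms
Eighth note = 1/2 × quarter note
Duration = 1/2 × 60000 / 193 = 30000 / 193
= 155.4 ms


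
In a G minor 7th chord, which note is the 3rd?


Step by step:
Minor 7th chord = root + minor 3rd + perfect 5th + minor 7th
Seventh chords stack in thirds, so the letter names are G-B-D-F
Root: G
Minor 3rd above G: Bb
Perfect 5th above G: D
Minor 7th above G: F
The 3rd = Bb


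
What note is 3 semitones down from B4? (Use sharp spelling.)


B4: chromatic position 11 in octave 4 → absolute = 4×12 + 11 = 59
Transpose down 3: 59 - 3 = 56
56 = 4×12 + 8 → G# in octave 4
Result = G#4


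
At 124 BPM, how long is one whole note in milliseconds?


Step by step:
One quarter-note beat = 60000 / BPM = 60000 / 124 ms
Whole note = 4 × quarter note
Duration = 4 × 60000 / 124 = 240000 / 124
= 1935.5 ms


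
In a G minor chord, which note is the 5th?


Let's work it out.
Minor triad = root + minor 3rd (3 semitones) + perfect 5th (7 semitones)
A triad on G stacks thirds, so the chord tones use letter names G-B-D
Root: G
Minor 3rd above G: Bb
Perfect 5th above G: D
The 5th = D


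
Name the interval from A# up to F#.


Working:
Letter names: A → F spans 6 letter names → a 6th
Semitones: A# → F# = 8 half-steps
A 6th of 8 semitones is a minor 6th
= minor 6th


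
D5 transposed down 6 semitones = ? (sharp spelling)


D5: chromatic position 2 in octave 5 → absolute = 5×12 + 2 = 62
Transpose down 6: 62 - 6 = 56
56 = 4×12 + 8 → G# in octave 4
Result = G#4


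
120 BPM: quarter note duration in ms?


Solution.
One quarter-note beat = 60000 / BPM = 60000 / 120 ms
Duration = 60000 / 120
= 500.0 ms


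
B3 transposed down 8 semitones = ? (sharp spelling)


B3: chromatic position 11 in octave 3 → absolute = 3×12 + 11 = 47
Transpose down 8: 47 - 8 = 39
39 = 3×12 + 3 → D# in octave 3
Result = D#3


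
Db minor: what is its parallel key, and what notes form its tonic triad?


Solution.
Parallel keys share the same tonic but differ in mode
Db minor → parallel is Db major
Tonic triad of Db major = Db F Ab
= Db major; triad = Db F Ab


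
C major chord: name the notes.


Major triad = root + major 3rd (4 semitones) + perfect 5th (7 semitones)
A triad on C stacks thirds, so the chord tones use letter names C-E-G
Root: C
Major 3rd above C: E
Perfect 5th above C: G
Chord = C E G


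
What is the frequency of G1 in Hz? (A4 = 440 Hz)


Step by step:
f = 440 × 2^(n/12) where n = semitones from A4
G1: -38 semitones from A4
f = 440 × 2^(-38/12)
f = 49.00 Hz


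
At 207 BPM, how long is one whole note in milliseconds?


Step by step:
One quarter-note beat = 60000 / BPM = 60000 / 207 ms
Whole note = 4 × quarter note
Duration = 4 × 60000 / 207 = 240000 / 207
= 1159.4 ms


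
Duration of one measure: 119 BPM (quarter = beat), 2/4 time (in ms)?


Solution.
Quarter-note beat duration = 60000 / 119 ms
Beats per measure (2/4) = 2
One measure = 2 × 60000 / 119 = 120000 / 119 ms
= 1008.4 ms


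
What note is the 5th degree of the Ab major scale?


Major scale pattern: W-W-H-W-W-W-H (2-2-1-2-2-2-1 semitones)
Starting from Ab:
  Ab + 2 semitones → Bb
  Bb + 2 semitones → C
  C + 1 semitone → Db
  Db + 2 semitones → Eb
  Eb + 2 semitones → F
  F + 2 semitones → G
  G + 1 semitone → Ab
Scale: Ab Bb C Db Eb F G
Degree 5 = Eb


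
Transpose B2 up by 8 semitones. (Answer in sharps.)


B2: chromatic position 11 in octave 2 → absolute = 2×12 + 11 = 35
Transpose up 8: 35 + 8 = 43
43 = 3×12 + 7 → G in octave 3
Result = G3


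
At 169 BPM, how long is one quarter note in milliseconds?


Step by step:
One quarter-note beat = 60000 / BPM = 60000 / 169 ms
Duration = 60000 / 169
= 355.0 ms


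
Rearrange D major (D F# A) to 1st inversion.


Working:
Root position: D F# A
1st inversion: move root up an octave
Bass note: F#
Notes (bottom to top) = F# A D


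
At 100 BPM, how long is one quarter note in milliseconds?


Reasoning:
One quarter-note beat = 60000 / BPM = 60000 / 100 ms
Duration = 60000 / 100
= 600.0 ms


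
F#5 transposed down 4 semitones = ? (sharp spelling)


F#5: chromatic position 6 in octave 5 → absolute = 5×12 + 6 = 66
Transpose down 4: 66 - 4 = 62
62 = 5×12 + 2 → D in octave 5
Result = D5


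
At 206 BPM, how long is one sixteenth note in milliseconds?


Step by step:
One quarter-note beat = 60000 / BPM = 60000 / 206 ms
Sixteenth note = 1/4 × quarter note
Duration = 1/4 × 60000 / 206 = 15000 / 206
= 72.8 ms


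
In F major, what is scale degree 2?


Major scale pattern: W-W-H-W-W-W-H (2-2-1-2-2-2-1 semitones)
Starting from F:
  F + 2 semitones → G
  G + 2 semitones → A
  A + 1 semitone → Bb
  Bb + 2 semitones → C
  C + 2 semitones → D
  D + 2 semitones → E
  E + 1 semitone → F
Scale: F G A Bb C D E
Degree 2 = G


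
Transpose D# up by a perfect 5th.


Step by step:
perfect 5th: 5 letter names, 7 semitones
Letter: D + 4 → A
Pitch: D# + 7 semitones, spelled as an A → A#
= A#


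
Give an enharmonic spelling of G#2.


Working:
Enharmonic notes sound the same pitch but are spelled with different letter names
G# and Ab name the same pitch class
= Ab2


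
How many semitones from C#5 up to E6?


Reasoning:
Absolute semitone position = octave×12 + chromatic position
C#5: 5×12 + 1 = 61
E6: 6×12 + 4 = 76
Difference = 76 - 61 = 15
= 15 semitones


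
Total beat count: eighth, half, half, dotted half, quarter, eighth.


Let's work it out.
Beat values:
  eighth = 0.5 beats
  half = 2 beats
  half = 2 beats
  dotted half = 3 beats
  quarter = 1 beat
  eighth = 0.5 beats
Sum = 0.5 + 2 + 2 + 3 + 1 + 0.5
= 9 beats


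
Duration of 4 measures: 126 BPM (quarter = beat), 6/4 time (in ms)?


Quarter-note beat duration = 60000 / 126 ms
Beats per measure (6/4) = 6
One measure = 6 × 60000 / 126 = 360000 / 126 ms
4 measures = 4 × 360000 / 126 = 1440000 / 126
= 11428.6 ms


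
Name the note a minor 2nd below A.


Working:
A 2nd spans 2 letter names, so from A we land on G
A minor 2nd = 1 semitone below A
Spell G at that pitch: G#
= G#


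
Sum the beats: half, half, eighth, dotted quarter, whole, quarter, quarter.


Step by step:
Beat values:
  half = 2 beats
  half = 2 beats
  eighth = 0.5 beats
  dotted quarter = 1.5 beats
  whole = 4 beats
  quarter = 1 beat
  quarter = 1 beat
Sum = 2 + 2 + 0.5 + 1.5 + 4 + 1 + 1
= 12 beats


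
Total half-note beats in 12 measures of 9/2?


Working:
Time signature 9/2: the bottom number 2 means the half note gets one count
The top number 9 means 9 half-note beats per measure
Total = 9 × 12 measures
= 108 half-note beats


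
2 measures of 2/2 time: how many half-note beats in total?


Solution.
Time signature 2/2: the bottom number 2 means the half note gets one count
The top number 2 means 2 half-note beats per measure
Total = 2 × 2 measures
= 4 half-note beats


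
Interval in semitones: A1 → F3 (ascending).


Reasoning:
Absolute semitone position = octave×12 + chromatic position
A1: 1×12 + 9 = 21
F3: 3×12 + 5 = 41
Difference = 41 - 21 = 20
= 20 semitones


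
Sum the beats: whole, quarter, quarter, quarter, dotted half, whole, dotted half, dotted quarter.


Step by step:
Beat values:
  whole = 4 beats
  quarter = 1 beat
  quarter = 1 beat
  quarter = 1 beat
  dotted half = 3 beats
  whole = 4 beats
  dotted half = 3 beats
  dotted quarter = 1.5 beats
Sum = 4 + 1 + 1 + 1 + 3 + 4 + 3 + 1.5
= 18.5 beats


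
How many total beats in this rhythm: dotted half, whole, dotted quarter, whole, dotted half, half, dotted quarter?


Let's work it out.
Beat values:
  dotted half = 3 beats
  whole = 4 beats
  dotted quarter = 1.5 beats
  whole = 4 beats
  dotted half = 3 beats
  half = 2 beats
  dotted quarter = 1.5 beats
Sum = 3 + 4 + 1.5 + 4 + 3 + 2 + 1.5
= 19 beats


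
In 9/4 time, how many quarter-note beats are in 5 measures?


Solution.
Time signature 9/4: the bottom number 4 means the quarter note gets one count
The top number 9 means 9 quarter-note beats per measure
Total = 9 × 5 measures
= 45 quarter-note beats


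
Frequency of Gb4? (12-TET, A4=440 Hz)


Working:
f = 440 × 2^(n/12) where n = semitones from A4
Gb4: -3 semitones from A4
f = 440 × 2^(-3/12)
f = 369.99 Hz


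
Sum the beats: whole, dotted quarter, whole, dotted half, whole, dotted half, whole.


Working:
Beat values:
  whole = 4 beats
  dotted quarter = 1.5 beats
  whole = 4 beats
  dotted half = 3 beats
  whole = 4 beats
  dotted half = 3 beats
  whole = 4 beats
Sum = 4 + 1.5 + 4 + 3 + 4 + 3 + 4
= 23.5 beats


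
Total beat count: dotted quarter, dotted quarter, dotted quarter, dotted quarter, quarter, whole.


Solution.
Beat values:
  dotted quarter = 1.5 beats
  dotted quarter = 1.5 beats
  dotted quarter = 1.5 beats
  dotted quarter = 1.5 beats
  quarter = 1 beat
  whole = 4 beats
Sum = 1.5 + 1.5 + 1.5 + 1.5 + 1 + 4
= 11 beats


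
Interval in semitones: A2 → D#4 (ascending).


Let's work it out.
Absolute semitone position = octave×12 + chromatic position
A2: 2×12 + 9 = 33
D#4: 4×12 + 3 = 51
Difference = 51 - 33 = 18
= 18 semitones


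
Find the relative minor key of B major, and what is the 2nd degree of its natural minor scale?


Let's work it out.
The relative minor shares the major's key signature and starts on its 6th degree
6th degree = a major 6th above the tonic; a major 6th above B is G#
→ relative minor of B major is G# minor
G# natural minor scale: G# A# B C# D# E F#
= G# minor; 2nd degree = A#


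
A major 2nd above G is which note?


A 2nd spans 2 letter names, so from G we land on A
A major 2nd = 2 semitones above G
Spell A at that pitch: A
= A


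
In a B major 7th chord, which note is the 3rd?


Let's work it out.
Major 7th chord = root + major 3rd + perfect 5th + major 7th
Seventh chords stack in thirds, so the letter names are B-D-F-A
Root: B
Major 3rd above B: D#
Perfect 5th above B: F#
Major 7th above B: A#
The 3rd = D#


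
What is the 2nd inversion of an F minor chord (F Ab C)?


Reasoning:
Root position: F Ab C
2nd inversion: move root and 3rd up an octave
Bass note: C
Notes (bottom to top) = C F Ab


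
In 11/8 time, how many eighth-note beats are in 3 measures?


Time signature 11/8: the bottom number 8 means the eighth note gets one count
The top number 11 means 11 eighth-note beats per measure
Total = 11 × 3 measures
= 33 eighth-note beats


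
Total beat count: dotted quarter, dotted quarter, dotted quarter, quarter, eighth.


Step by step:
Beat values:
  dotted quarter = 1.5 beats
  dotted quarter = 1.5 beats
  dotted quarter = 1.5 beats
  quarter = 1 beat
  eighth = 0.5 beats
Sum = 1.5 + 1.5 + 1.5 + 1 + 0.5
= 6 beats


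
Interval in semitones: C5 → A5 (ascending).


Let's work it out.
Absolute semitone position = octave×12 + chromatic position
C5: 5×12 + 0 = 60
A5: 5×12 + 9 = 69
Difference = 69 - 60 = 9
= 9 semitones


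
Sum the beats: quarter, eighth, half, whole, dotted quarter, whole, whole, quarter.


Step by step:
Beat values:
  quarter = 1 beat
  eighth = 0.5 beats
  half = 2 beats
  whole = 4 beats
  dotted quarter = 1.5 beats
  whole = 4 beats
  whole = 4 beats
  quarter = 1 beat
Sum = 1 + 0.5 + 2 + 4 + 1.5 + 4 + 4 + 1
= 18 beats


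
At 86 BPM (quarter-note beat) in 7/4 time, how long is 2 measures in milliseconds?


Working:
Quarter-note beat duration = 60000 / 86 ms
Beats per measure (7/4) = 7
One measure = 7 × 60000 / 86 = 420000 / 86 ms
2 measures = 2 × 420000 / 86 = 840000 / 86
= 9767.4 ms


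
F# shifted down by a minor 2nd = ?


Let's work it out.
minor 2nd: 2 letter names, 1 semitones
Letter: F - 1 → E
Pitch: F# - 1 semitones, spelled as an E → E#
= E#


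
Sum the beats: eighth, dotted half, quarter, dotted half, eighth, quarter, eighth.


Beat values:
  eighth = 0.5 beats
  dotted half = 3 beats
  quarter = 1 beat
  dotted half = 3 beats
  eighth = 0.5 beats
  quarter = 1 beat
  eighth = 0.5 beats
Sum = 0.5 + 3 + 1 + 3 + 0.5 + 1 + 0.5
= 9.5 beats


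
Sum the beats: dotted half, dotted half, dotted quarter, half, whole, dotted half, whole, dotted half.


Working:
Beat values:
  dotted half = 3 beats
  dotted half = 3 beats
  dotted quarter = 1.5 beats
  half = 2 beats
  whole = 4 beats
  dotted half = 3 beats
  whole = 4 beats
  dotted half = 3 beats
Sum = 3 + 3 + 1.5 + 2 + 4 + 3 + 4 + 3
= 23.5 beats


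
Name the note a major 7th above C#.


Let's work it out.
A 7th spans 7 letter names, so from C we land on B
A major 7th = 11 semitones above C#
Spell B at that pitch: B#
= B#


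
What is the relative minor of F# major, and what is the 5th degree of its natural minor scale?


Working:
The relative minor shares the major's key signature and starts on its 6th degree
6th degree = a major 6th above the tonic; a major 6th above F# is D#
→ relative minor of F# major is D# minor
D# natural minor scale: D# E# F# G# A# B C#
= D# minor; 5th degree = A#


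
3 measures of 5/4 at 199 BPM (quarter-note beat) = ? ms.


Reasoning:
Quarter-note beat duration = 60000 / 199 ms
Beats per measure (5/4) = 5
One measure = 5 × 60000 / 199 = 300000 / 199 ms
3 measures = 3 × 300000 / 199 = 900000 / 199
= 4522.6 ms


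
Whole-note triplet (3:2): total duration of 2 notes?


Triplet: 3 notes occupy the space of 2 whole notes
Space = 2 × 4 = 8 beats
Each triplet note = 8 / 3 = 8/3 beats
2 notes = 2 × 8/3 = 16/3
= 16/3 beats


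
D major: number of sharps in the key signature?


Reasoning:
Sharp major keys follow the circle of fifths: C(0), G(1), D(2), A(3), E(4), B(5), F#(6), C#(7)
D major has 2 sharps
Order of sharps: F# C# G# D# A# E# B# → first 2: F#, C#
= 2 sharps


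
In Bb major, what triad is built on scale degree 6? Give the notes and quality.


Bb major scale: Bb C D Eb F G A
Diatonic triad on degree 6 stacks scale notes 6, 1, 3: G Bb D
G→Bb = 3 semitones; G→D = 7 semitones → minor triad
= G Bb D (minor)


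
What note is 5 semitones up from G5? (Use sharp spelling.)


Reasoning:
G5: chromatic position 7 in octave 5 → absolute = 5×12 + 7 = 67
Transpose up 5: 67 + 5 = 72
72 = 6×12 + 0 → C in octave 6
Result = C6


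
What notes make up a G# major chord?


Major triad = root + major 3rd (4 semitones) + perfect 5th (7 semitones)
A triad on G# stacks thirds, so the chord tones use letter names G-B-D
Root: G#
Major 3rd above G#: B#
Perfect 5th above G#: D#
Chord = G# B# D#


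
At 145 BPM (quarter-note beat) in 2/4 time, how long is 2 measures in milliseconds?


Solution.
Quarter-note beat duration = 60000 / 145 ms
Beats per measure (2/4) = 2
One measure = 2 × 60000 / 145 = 120000 / 145 ms
2 measures = 2 × 120000 / 145 = 240000 / 145
= 1655.2 ms


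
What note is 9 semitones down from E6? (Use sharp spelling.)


E6: chromatic position 4 in octave 6 → absolute = 6×12 + 4 = 76
Transpose down 9: 76 - 9 = 67
67 = 5×12 + 7 → G in octave 5
Result = G5


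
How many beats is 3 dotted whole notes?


Step by step:
Base whole note = 4 beats
Dot 1 adds half the previous value: +2
One dotted whole = 4 + 2 = 6
3 of them = 3 × 6 = 18
= 18 beats


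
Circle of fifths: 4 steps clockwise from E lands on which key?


Each clockwise step on the circle of fifths moves up a perfect 5th
From E: E → B → F#/Gb → Db → Ab
= Ab


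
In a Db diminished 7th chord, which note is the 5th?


Step by step:
Diminished 7th chord = root + minor 3rd + diminished 5th + diminished 7th
Seventh chords stack in thirds, so the letter names are D-F-A-C
Root: Db
Minor 3rd above Db: Fb
Diminished 5th above Db: Abb
Diminished 7th above Db: Cbb
The 5th = Abb


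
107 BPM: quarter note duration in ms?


Working:
One quarter-note beat = 60000 / BPM = 60000 / 107 ms
Duration = 60000 / 107
= 560.7 ms


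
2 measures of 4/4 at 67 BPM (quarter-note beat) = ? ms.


Reasoning:
Quarter-note beat duration = 60000 / 67 ms
Beats per measure (4/4) = 4
One measure = 4 × 60000 / 67 = 240000 / 67 ms
2 measures = 2 × 240000 / 67 = 480000 / 67
= 7164.2 ms


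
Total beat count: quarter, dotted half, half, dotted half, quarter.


Step by step:
Beat values:
  quarter = 1 beat
  dotted half = 3 beats
  half = 2 beats
  dotted half = 3 beats
  quarter = 1 beat
Sum = 1 + 3 + 2 + 3 + 1
= 10 beats


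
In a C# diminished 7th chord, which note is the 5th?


Step by step:
Diminished 7th chord = root + minor 3rd + diminished 5th + diminished 7th
Seventh chords stack in thirds, so the letter names are C-E-G-B
Root: C#
Minor 3rd above C#: E
Diminished 5th above C#: G
Diminished 7th above C#: Bb
The 5th = G


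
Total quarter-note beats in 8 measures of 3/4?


Step by step:
Time signature 3/4: the bottom number 4 means the quarter note gets one count
The top number 3 means 3 quarter-note beats per measure
Total = 3 × 8 measures
= 24 quarter-note beats


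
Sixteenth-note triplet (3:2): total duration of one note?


Step by step:
Triplet: 3 notes occupy the space of 2 sixteenth notes
Space = 2 × 1/4 = 1/2 beats
Each triplet note = 1/2 / 3 = 1/6 beats
= 1/6 beats


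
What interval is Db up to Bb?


Step by step:
Letter names: D → B spans 6 letter names → a 6th
Semitones: Db → Bb = 9 half-steps
A 6th of 9 semitones is a major 6th
= major 6th


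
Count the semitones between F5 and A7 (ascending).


Working:
Absolute semitone position = octave×12 + chromatic position
F5: 5×12 + 5 = 65
A7: 7×12 + 9 = 93
Difference = 93 - 65 = 28
= 28 semitones


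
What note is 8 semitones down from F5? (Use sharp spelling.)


Step by step:
F5: chromatic position 5 in octave 5 → absolute = 5×12 + 5 = 65
Transpose down 8: 65 - 8 = 57
57 = 4×12 + 9 → A in octave 4
Result = A4


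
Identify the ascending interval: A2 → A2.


Reasoning:
Letter names: A → A spans 1 letter name → a unison
Semitones: A2 → A2 = 0 half-steps
A unison of 0 semitones is a perfect unison
= perfect unison


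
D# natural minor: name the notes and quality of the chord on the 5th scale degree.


D# natural minor scale: D# E# F# G# A# B C#
Diatonic triad on degree 5 stacks scale notes 5, 7, 2: A# C# E#
A#→C# = 3 semitones; A#→E# = 7 semitones → minor triad
= A# C# E# (minor)


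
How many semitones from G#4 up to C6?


Let's work it out.
Absolute semitone position = octave×12 + chromatic position
G#4: 4×12 + 8 = 56
C6: 6×12 + 0 = 72
Difference = 72 - 56 = 16
= 16 semitones


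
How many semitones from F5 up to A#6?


Step by step:
Absolute semitone position = octave×12 + chromatic position
F5: 5×12 + 5 = 65
A#6: 6×12 + 10 = 82
Difference = 82 - 65 = 17
= 17 semitones


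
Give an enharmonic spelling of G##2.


Enharmonic notes sound the same pitch but are spelled with different letter names
G## and A name the same pitch class
= A2


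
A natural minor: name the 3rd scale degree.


Let's work it out.
Natural minor scale pattern: W-H-W-W-H-W-W (2-1-2-2-1-2-2 semitones)
Starting from A:
  A + 2 semitones → B
  B + 1 semitone → C
  C + 2 semitones → D
  D + 2 semitones → E
  E + 1 semitone → F
  F + 2 semitones → G
  G + 2 semitones → A
Scale: A B C D E F G
Degree 3 = C


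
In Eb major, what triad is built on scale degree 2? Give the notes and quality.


Working:
Eb major scale: Eb F G Ab Bb C D
Diatonic triad on degree 2 stacks scale notes 2, 4, 6: F Ab C
F→Ab = 3 semitones; F→C = 7 semitones → minor triad
= F Ab C (minor)


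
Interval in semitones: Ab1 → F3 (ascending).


Reasoning:
Absolute semitone position = octave×12 + chromatic position
Ab1: 1×12 + 8 = 20
F3: 3×12 + 5 = 41
Difference = 41 - 20 = 21
= 21 semitones


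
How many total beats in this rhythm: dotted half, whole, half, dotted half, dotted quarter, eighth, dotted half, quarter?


Solution.
Beat values:
  dotted half = 3 beats
  whole = 4 beats
  half = 2 beats
  dotted half = 3 beats
  dotted quarter = 1.5 beats
  eighth = 0.5 beats
  dotted half = 3 beats
  quarter = 1 beat
Sum = 3 + 4 + 2 + 3 + 1.5 + 0.5 + 3 + 1
= 18 beats


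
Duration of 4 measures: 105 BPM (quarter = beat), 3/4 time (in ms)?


Quarter-note beat duration = 60000 / 105 ms
Beats per measure (3/4) = 3
One measure = 3 × 60000 / 105 = 180000 / 105 ms
4 measures = 4 × 180000 / 105 = 720000 / 105
= 6857.1 ms


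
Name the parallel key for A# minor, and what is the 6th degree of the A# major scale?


Let's work it out.
Parallel keys share the same tonic but differ in mode
A# minor → parallel is A# major
A# major scale: A# B# C## D# E# F## G##
= A# major; 6th degree = F##


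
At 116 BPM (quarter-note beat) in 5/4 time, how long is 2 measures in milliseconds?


Working:
Quarter-note beat duration = 60000 / 116 ms
Beats per measure (5/4) = 5
One measure = 5 × 60000 / 116 = 300000 / 116 ms
2 measures = 2 × 300000 / 116 = 600000 / 116
= 5172.4 ms


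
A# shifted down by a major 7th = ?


Reasoning:
major 7th: 7 letter names, 11 semitones
Letter: A - 6 → B
Pitch: A# - 11 semitones, spelled as a B → B
= B


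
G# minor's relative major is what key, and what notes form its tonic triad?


The relative major shares the key signature and is a minor 3rd above the minor tonic
A minor 3rd above G# is B
→ relative major of G# minor is B major
Tonic triad of B major = root + major 3rd + perfect 5th = B D# F#
= B major; triad = B D# F#


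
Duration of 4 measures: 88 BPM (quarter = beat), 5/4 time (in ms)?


Quarter-note beat duration = 60000 / 88 ms
Beats per measure (5/4) = 5
One measure = 5 × 60000 / 88 = 300000 / 88 ms
4 measures = 4 × 300000 / 88 = 1200000 / 88
= 13636.4 ms


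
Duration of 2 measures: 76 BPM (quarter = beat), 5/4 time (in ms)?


Step by step:
Quarter-note beat duration = 60000 / 76 ms
Beats per measure (5/4) = 5
One measure = 5 × 60000 / 76 = 300000 / 76 ms
2 measures = 2 × 300000 / 76 = 600000 / 76
= 7894.7 ms


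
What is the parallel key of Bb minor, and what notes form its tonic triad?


Parallel keys share the same tonic but differ in mode
Bb minor → parallel is Bb major
Tonic triad of Bb major = Bb D F
= Bb major; triad = Bb D F


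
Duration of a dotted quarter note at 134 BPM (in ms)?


Let's work it out.
One quarter-note beat = 60000 / BPM = 60000 / 134 ms
Dotted quarter note = 3/2 × quarter note
Duration = 3/2 × 60000 / 134 = 90000 / 134
= 671.6 ms


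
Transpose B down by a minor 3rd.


Solution.
minor 3rd: 3 letter names, 3 semitones
Letter: B - 2 → G
Pitch: B - 3 semitones, spelled as a G → G#
= G#


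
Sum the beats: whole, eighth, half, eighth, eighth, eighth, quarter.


Beat values:
  whole = 4 beats
  eighth = 0.5 beats
  half = 2 beats
  eighth = 0.5 beats
  eighth = 0.5 beats
  eighth = 0.5 beats
  quarter = 1 beat
Sum = 4 + 0.5 + 2 + 0.5 + 0.5 + 0.5 + 1
= 9 beats


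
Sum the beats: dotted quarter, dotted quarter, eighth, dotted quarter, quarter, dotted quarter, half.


Solution.
Beat values:
  dotted quarter = 1.5 beats
  dotted quarter = 1.5 beats
  eighth = 0.5 beats
  dotted quarter = 1.5 beats
  quarter = 1 beat
  dotted quarter = 1.5 beats
  half = 2 beats
Sum = 1.5 + 1.5 + 0.5 + 1.5 + 1 + 1.5 + 2
= 9.5 beats


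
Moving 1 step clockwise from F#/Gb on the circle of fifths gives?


Each clockwise step on the circle of fifths moves up a perfect 5th
From F#/Gb: F#/Gb → Db
= Db


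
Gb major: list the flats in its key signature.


Reasoning:
Flat major keys: C(0), F(1), Bb(2), Eb(3), Ab(4), Db(5), Gb(6), Cb(7)
Gb major has 6 flats
Order of flats: Bb Eb Ab Db Gb Cb Fb → first 6: Bb, Eb, Ab, Db, Gb, Cb
= Bb, Eb, Ab, Db, Gb, Cb


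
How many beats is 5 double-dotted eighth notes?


Base eighth note = 1/2 beats
Dot 1 adds half the previous value: +1/4
Dot 2 adds half the previous value: +1/8
One double-dotted eighth = 1/2 + 1/4 + 1/8 = 7/8
5 of them = 5 × 7/8 = 35/8
= 35/8 beats


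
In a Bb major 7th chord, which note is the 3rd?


Major 7th chord = root + major 3rd + perfect 5th + major 7th
Seventh chords stack in thirds, so the letter names are B-D-F-A
Root: Bb
Major 3rd above Bb: D
Perfect 5th above Bb: F
Major 7th above Bb: A
The 3rd = D


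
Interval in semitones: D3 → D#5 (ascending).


Absolute semitone position = octave×12 + chromatic position
D3: 3×12 + 2 = 38
D#5: 5×12 + 3 = 63
Difference = 63 - 38 = 25
= 25 semitones


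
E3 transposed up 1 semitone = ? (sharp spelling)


E3: chromatic position 4 in octave 3 → absolute = 3×12 + 4 = 40
Transpose up 1: 40 + 1 = 41
41 = 3×12 + 5 → F in octave 3
Result = F3


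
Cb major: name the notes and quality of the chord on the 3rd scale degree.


Cb major scale: Cb Db Eb Fb Gb Ab Bb
Diatonic triad on degree 3 stacks scale notes 3, 5, 7: Eb Gb Bb
Eb→Gb = 3 semitones; Eb→Bb = 7 semitones → minor triad
= Eb Gb Bb (minor)


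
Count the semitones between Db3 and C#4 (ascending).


Absolute semitone position = octave×12 + chromatic position
Db3: 3×12 + 1 = 37
C#4: 4×12 + 1 = 49
Difference = 49 - 37 = 12
= 12 semitones


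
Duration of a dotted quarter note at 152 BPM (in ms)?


Working:
One quarter-note beat = 60000 / BPM = 60000 / 152 ms
Dotted quarter note = 3/2 × quarter note
Duration = 3/2 × 60000 / 152 = 90000 / 152
= 592.1 ms


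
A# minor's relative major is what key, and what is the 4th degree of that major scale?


Reasoning:
The relative major shares the key signature and is a minor 3rd above the minor tonic
A minor 3rd above A# is C#
→ relative major of A# minor is C# major
C# major scale: C# D# E# F# G# A# B#
= C# major; 4th degree = F#


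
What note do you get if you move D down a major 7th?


Working:
major 7th: 7 letter names, 11 semitones
Letter: D - 6 → E
Pitch: D - 11 semitones, spelled as an E → Eb
= Eb
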